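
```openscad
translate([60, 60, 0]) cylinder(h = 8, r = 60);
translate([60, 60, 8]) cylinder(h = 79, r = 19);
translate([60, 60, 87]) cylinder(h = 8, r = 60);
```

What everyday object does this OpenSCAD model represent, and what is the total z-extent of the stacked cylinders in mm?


A spool. The overall height is 95 mm.

Three coaxial cylinders, large–small–large — a spool. Two 8 mm flanges and a 79 mm core give 8 + 79 + 8 = 95 mm.


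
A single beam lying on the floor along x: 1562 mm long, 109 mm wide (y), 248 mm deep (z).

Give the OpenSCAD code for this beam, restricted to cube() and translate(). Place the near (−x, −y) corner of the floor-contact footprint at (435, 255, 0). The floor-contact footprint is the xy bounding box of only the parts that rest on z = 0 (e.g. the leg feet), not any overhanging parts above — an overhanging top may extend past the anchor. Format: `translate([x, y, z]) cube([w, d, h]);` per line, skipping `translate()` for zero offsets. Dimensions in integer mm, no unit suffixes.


translate([435, 255, 0]) cube([1562, 109, 248]);


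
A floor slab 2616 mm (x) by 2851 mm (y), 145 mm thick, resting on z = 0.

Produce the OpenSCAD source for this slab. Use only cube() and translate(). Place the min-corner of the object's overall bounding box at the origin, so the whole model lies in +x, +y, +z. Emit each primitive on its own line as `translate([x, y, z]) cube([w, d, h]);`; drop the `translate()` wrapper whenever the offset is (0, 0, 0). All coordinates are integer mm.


cube([2616, 2851, 145]);


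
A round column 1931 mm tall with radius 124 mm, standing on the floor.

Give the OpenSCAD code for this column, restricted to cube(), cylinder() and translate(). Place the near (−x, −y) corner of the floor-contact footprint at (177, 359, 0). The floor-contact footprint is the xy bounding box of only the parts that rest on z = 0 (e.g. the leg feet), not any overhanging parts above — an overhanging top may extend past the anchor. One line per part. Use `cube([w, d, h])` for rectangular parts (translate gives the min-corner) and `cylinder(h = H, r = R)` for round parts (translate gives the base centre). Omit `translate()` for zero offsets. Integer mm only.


translate([301, 483, 0]) cylinder(h = 1931, r = 124);


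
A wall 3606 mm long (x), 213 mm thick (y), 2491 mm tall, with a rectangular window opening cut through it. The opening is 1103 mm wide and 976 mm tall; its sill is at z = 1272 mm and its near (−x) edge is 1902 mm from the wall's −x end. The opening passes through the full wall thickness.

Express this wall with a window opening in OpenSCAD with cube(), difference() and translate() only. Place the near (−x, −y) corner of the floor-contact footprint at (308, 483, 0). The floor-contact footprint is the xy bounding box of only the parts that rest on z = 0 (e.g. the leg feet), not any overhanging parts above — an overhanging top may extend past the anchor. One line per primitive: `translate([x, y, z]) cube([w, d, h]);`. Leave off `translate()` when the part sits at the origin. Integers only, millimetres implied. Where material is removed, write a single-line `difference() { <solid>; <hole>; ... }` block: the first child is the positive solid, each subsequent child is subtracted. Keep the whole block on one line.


difference() { translate([308, 483, 0]) cube([3606, 213, 2491]); translate([2210, 483, 1272]) cube([1103, 213, 976]); }


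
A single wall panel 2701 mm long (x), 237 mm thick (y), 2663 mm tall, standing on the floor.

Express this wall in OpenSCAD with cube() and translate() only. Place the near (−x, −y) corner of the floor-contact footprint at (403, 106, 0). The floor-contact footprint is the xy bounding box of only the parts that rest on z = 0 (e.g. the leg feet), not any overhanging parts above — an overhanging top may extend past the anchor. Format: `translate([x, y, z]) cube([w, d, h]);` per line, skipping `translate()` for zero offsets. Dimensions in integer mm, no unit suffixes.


translate([403, 106, 0]) cube([2701, 237, 2663]);


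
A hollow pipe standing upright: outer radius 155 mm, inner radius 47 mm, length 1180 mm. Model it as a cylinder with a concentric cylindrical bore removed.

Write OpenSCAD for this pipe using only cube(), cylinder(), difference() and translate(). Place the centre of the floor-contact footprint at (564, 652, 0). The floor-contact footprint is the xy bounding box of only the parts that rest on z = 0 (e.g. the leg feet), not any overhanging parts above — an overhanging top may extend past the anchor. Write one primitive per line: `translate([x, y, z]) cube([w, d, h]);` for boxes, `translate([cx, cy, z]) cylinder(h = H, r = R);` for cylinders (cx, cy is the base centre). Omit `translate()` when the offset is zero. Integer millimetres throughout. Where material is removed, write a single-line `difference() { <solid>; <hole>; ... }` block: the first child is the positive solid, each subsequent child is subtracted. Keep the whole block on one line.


difference() { translate([564, 652, 0]) cylinder(h = 1180, r = 155); translate([564, 652, 0]) cylinder(h = 1180, r = 47); }


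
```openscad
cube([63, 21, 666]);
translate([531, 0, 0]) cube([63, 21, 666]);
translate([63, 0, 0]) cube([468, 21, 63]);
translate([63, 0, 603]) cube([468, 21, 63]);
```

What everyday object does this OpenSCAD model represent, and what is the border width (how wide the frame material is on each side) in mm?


A picture frame. The border width is 63 mm.

Four thin pieces enclosing a rectangular opening — a picture frame. The two full-height stiles are 666 mm tall; the top rail sits at z = 603 and is 63 mm tall, so the border above the opening is 666 − 603 = 63 mm, matching the stile x-width.


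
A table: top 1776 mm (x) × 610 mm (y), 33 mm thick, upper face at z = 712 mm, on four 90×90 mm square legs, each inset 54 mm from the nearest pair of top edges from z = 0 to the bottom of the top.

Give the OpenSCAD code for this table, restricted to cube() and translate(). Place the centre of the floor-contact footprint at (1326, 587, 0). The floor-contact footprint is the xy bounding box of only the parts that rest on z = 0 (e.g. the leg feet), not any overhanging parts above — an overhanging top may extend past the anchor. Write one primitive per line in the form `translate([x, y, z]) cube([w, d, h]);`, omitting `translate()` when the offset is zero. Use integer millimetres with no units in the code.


translate([438, 282, 679]) cube([1776, 610, 33]);
translate([492, 336, 0]) cube([90, 90, 679]);
translate([2070, 336, 0]) cube([90, 90, 679]);
translate([492, 748, 0]) cube([90, 90, 679]);
translate([2070, 748, 0]) cube([90, 90, 679]);


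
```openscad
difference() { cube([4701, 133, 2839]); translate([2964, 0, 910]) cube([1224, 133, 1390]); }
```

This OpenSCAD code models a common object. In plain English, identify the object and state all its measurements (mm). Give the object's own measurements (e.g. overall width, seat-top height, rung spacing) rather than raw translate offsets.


A wall 4701 mm long (x), 133 mm thick (y), 2839 mm tall, with a rectangular window opening cut through it. The opening is 1224 mm wide and 1390 mm tall; its sill is at z = 910 mm and its near (−x) edge is 2964 mm from the wall's −x end. The opening passes through the full wall thickness.


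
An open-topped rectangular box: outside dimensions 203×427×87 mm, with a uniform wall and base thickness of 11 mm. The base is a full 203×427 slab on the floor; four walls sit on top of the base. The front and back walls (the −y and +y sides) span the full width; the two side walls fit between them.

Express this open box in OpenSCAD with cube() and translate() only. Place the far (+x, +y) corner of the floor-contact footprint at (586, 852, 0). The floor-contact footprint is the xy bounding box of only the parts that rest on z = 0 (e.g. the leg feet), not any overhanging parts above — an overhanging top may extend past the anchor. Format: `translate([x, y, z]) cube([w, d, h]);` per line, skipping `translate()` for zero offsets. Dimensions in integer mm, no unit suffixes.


translate([383, 425, 0]) cube([203, 427, 11]);
translate([383, 425, 11]) cube([203, 11, 76]);
translate([383, 841, 11]) cube([203, 11, 76]);
translate([383, 436, 11]) cube([11, 405, 76]);
translate([575, 436, 11]) cube([11, 405, 76]);


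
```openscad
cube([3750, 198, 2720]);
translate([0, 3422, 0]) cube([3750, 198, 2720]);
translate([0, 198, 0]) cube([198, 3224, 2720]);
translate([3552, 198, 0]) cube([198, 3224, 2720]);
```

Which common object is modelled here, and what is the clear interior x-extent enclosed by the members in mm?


A house (or room) frame. The interior width is 3354 mm.

Four 2720 mm walls enclosing a rectangle with no floor or roof — a room or house frame. Outside width is 3750 mm and wall thickness is 198 mm, so the interior width is 3750 − 2 × 198 = 3354 mm.


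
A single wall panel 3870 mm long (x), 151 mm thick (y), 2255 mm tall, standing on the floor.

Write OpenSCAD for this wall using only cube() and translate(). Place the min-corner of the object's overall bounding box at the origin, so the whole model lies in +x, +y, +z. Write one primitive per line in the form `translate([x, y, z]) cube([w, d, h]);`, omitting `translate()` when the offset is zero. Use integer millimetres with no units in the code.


cube([3870, 151, 2255]);


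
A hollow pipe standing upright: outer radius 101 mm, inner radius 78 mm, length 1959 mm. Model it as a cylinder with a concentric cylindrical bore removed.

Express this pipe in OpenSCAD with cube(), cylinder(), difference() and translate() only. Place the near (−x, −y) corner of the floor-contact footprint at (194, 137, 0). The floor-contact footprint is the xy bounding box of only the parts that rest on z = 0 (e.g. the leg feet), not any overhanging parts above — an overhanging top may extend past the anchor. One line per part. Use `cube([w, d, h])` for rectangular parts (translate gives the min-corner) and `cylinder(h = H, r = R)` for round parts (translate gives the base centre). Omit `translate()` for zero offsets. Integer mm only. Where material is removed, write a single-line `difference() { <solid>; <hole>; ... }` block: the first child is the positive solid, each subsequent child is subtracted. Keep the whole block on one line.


difference() { translate([295, 238, 0]) cylinder(h = 1959, r = 101); translate([295, 238, 0]) cylinder(h = 1959, r = 78); }


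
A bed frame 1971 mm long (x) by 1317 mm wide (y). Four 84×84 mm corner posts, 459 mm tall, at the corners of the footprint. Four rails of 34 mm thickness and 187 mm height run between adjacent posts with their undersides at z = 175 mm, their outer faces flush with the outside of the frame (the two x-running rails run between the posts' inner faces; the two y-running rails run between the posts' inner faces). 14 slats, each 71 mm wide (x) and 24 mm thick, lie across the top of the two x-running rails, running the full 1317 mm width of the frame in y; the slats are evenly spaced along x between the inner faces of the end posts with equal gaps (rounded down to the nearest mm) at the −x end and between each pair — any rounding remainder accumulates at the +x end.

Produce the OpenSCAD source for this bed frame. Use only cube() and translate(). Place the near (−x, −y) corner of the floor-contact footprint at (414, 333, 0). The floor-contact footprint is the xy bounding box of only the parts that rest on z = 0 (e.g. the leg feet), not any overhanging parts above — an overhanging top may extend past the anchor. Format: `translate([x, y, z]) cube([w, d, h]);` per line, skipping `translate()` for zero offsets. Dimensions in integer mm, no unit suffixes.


// slat z = rail_z + rail_h = 175 + 187 = 362
// slat gap = ⌊(1803 − 14·71) / 15⌋ = 53
translate([414, 333, 0]) cube([84, 84, 459]);
translate([414, 1566, 0]) cube([84, 84, 459]);
translate([2301, 333, 0]) cube([84, 84, 459]);
translate([2301, 1566, 0]) cube([84, 84, 459]);
translate([498, 333, 175]) cube([1803, 34, 187]);
translate([498, 1616, 175]) cube([1803, 34, 187]);
translate([414, 417, 175]) cube([34, 1149, 187]);
translate([2351, 417, 175]) cube([34, 1149, 187]);
translate([551, 333, 362]) cube([71, 1317, 24]);
translate([675, 333, 362]) cube([71, 1317, 24]);
translate([799, 333, 362]) cube([71, 1317, 24]);
translate([923, 333, 362]) cube([71, 1317, 24]);
translate([1047, 333, 362]) cube([71, 1317, 24]);
translate([1171, 333, 362]) cube([71, 1317, 24]);
translate([1295, 333, 362]) cube([71, 1317, 24]);
translate([1419, 333, 362]) cube([71, 1317, 24]);
translate([1543, 333, 362]) cube([71, 1317, 24]);
translate([1667, 333, 362]) cube([71, 1317, 24]);
translate([1791, 333, 362]) cube([71, 1317, 24]);
translate([1915, 333, 362]) cube([71, 1317, 24]);
translate([2039, 333, 362]) cube([71, 1317, 24]);
translate([2163, 333, 362]) cube([71, 1317, 24]);


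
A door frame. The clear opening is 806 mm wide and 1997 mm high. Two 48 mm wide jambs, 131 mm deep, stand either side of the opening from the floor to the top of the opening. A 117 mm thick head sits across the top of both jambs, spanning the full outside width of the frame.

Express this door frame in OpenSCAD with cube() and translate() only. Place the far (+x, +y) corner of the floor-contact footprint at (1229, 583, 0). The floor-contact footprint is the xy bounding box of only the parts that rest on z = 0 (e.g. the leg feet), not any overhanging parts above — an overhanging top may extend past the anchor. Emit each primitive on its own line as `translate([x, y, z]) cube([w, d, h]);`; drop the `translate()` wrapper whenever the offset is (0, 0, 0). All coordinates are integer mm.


translate([327, 452, 0]) cube([48, 131, 1997]);
translate([1181, 452, 0]) cube([48, 131, 1997]);
translate([327, 452, 1997]) cube([902, 131, 117]);


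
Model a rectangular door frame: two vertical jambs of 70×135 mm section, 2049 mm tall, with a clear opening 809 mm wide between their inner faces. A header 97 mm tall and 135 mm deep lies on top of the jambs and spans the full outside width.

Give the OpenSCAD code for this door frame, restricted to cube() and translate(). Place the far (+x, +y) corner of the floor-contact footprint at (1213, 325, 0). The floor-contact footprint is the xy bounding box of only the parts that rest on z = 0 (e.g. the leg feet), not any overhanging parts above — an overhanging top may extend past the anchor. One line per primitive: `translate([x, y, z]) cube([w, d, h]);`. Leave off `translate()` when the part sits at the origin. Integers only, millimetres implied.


translate([264, 190, 0]) cube([70, 135, 2049]);
translate([1143, 190, 0]) cube([70, 135, 2049]);
translate([264, 190, 2049]) cube([949, 135, 97]);


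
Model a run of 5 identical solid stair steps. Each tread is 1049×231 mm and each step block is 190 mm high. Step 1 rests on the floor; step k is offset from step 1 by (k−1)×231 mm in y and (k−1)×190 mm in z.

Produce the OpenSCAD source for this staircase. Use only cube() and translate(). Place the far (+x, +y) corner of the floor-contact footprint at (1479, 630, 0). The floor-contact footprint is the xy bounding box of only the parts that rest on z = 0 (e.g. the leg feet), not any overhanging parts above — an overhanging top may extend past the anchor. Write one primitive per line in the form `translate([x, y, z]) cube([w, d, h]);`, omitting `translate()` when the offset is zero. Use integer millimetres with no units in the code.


translate([430, 399, 0]) cube([1049, 231, 190]);
translate([430, 630, 190]) cube([1049, 231, 190]);
translate([430, 861, 380]) cube([1049, 231, 190]);
translate([430, 1092, 570]) cube([1049, 231, 190]);
translate([430, 1323, 760]) cube([1049, 231, 190]);


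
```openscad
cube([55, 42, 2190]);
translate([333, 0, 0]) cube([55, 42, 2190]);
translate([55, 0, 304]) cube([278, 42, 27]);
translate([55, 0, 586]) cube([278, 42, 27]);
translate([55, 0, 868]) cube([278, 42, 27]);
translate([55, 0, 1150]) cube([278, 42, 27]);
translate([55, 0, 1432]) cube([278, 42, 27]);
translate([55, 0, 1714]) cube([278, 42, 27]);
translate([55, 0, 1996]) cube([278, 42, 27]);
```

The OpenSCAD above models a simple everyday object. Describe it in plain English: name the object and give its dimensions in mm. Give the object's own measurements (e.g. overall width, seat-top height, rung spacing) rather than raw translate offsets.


A straight ladder. Two 55×42 mm vertical rails, 2190 mm tall, stand 388 mm apart (outside-to-outside) with their front faces coplanar on the −y side. 7 rungs, each 42 mm deep and 27 mm tall, span between the inner faces of the rails, front faces flush with the rails. The lowest rung's underside is at z = 304 mm and rungs are spaced 282 mm apart (underside to underside).


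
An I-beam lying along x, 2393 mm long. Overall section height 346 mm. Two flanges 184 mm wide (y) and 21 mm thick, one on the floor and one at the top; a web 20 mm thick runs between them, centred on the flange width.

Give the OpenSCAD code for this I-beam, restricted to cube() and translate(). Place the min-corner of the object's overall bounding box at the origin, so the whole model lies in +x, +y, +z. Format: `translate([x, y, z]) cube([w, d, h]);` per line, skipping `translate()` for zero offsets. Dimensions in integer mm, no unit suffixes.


cube([2393, 184, 21]);
translate([0, 82, 21]) cube([2393, 20, 304]);
translate([0, 0, 325]) cube([2393, 184, 21]);


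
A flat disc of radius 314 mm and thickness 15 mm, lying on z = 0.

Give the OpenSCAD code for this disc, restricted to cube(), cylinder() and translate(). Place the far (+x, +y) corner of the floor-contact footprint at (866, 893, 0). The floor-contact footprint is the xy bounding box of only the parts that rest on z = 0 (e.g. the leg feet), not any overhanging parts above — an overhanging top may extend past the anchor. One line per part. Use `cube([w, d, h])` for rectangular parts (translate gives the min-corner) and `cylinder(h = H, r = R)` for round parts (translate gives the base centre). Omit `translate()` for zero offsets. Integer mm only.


translate([552, 579, 0]) cylinder(h = 15, r = 314);


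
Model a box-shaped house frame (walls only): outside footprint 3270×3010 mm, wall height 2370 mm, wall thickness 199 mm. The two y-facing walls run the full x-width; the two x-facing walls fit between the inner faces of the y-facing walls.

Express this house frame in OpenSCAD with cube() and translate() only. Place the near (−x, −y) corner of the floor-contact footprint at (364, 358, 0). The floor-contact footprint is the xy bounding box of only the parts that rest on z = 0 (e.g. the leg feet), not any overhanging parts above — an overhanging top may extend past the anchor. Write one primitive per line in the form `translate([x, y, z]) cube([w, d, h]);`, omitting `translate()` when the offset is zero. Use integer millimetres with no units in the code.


translate([364, 358, 0]) cube([3270, 199, 2370]);
translate([364, 3169, 0]) cube([3270, 199, 2370]);
translate([364, 557, 0]) cube([199, 2612, 2370]);
translate([3435, 557, 0]) cube([199, 2612, 2370]);


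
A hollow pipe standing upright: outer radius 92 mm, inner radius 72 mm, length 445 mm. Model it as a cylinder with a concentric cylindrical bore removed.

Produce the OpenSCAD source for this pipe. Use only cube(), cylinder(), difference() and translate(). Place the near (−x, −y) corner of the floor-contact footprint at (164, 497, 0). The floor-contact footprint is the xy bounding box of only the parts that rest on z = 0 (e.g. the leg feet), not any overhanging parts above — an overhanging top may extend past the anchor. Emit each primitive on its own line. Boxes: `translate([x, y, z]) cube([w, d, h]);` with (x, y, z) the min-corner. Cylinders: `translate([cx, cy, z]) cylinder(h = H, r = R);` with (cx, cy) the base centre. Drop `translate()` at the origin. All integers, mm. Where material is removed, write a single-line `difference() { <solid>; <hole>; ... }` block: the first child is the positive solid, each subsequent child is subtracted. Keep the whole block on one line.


difference() { translate([256, 589, 0]) cylinder(h = 445, r = 92); translate([256, 589, 0]) cylinder(h = 445, r = 72); }


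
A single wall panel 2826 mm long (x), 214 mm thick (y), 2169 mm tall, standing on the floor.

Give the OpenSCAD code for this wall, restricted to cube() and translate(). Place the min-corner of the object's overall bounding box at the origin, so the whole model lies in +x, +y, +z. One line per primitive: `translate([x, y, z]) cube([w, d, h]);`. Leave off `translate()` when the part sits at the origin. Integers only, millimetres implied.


cube([2826, 214, 2169]);


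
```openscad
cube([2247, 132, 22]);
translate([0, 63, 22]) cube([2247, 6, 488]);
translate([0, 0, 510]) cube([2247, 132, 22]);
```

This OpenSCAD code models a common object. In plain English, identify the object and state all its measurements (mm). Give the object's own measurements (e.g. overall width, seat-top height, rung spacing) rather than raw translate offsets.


An I-beam lying along x, 2247 mm long. Overall section height 532 mm. Two flanges 132 mm wide (y) and 22 mm thick, one on the floor and one at the top; a web 6 mm thick runs between them, centred on the flange width.


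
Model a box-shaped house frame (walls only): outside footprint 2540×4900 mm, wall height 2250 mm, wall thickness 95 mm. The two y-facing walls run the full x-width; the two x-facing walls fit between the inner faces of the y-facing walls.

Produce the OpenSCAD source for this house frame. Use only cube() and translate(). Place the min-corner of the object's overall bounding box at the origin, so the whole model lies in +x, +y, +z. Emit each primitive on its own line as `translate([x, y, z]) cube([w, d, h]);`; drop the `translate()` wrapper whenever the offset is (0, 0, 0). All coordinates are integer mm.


cube([2540, 95, 2250]);
translate([0, 4805, 0]) cube([2540, 95, 2250]);
translate([0, 95, 0]) cube([95, 4710, 2250]);
translate([2445, 95, 0]) cube([95, 4710, 2250]);


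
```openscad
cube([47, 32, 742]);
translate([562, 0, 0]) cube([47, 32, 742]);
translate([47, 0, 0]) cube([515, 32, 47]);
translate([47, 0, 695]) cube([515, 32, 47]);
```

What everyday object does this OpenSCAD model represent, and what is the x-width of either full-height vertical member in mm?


A picture frame. The border width is 47 mm.

Four thin pieces enclosing a rectangular opening — a picture frame. The two full-height stiles are 742 mm tall; the top rail sits at z = 695 and is 47 mm tall, so the border above the opening is 742 − 695 = 47 mm, matching the stile x-width.


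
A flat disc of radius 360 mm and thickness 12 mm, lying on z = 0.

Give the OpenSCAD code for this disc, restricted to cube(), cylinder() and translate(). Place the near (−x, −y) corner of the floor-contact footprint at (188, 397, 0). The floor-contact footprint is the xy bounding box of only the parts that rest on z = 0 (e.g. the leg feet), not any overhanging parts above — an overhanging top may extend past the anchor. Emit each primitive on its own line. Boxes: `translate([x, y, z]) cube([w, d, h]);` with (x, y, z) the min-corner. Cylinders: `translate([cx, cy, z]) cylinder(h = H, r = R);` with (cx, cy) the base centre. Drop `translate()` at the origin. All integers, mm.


translate([548, 757, 0]) cylinder(h = 12, r = 360);


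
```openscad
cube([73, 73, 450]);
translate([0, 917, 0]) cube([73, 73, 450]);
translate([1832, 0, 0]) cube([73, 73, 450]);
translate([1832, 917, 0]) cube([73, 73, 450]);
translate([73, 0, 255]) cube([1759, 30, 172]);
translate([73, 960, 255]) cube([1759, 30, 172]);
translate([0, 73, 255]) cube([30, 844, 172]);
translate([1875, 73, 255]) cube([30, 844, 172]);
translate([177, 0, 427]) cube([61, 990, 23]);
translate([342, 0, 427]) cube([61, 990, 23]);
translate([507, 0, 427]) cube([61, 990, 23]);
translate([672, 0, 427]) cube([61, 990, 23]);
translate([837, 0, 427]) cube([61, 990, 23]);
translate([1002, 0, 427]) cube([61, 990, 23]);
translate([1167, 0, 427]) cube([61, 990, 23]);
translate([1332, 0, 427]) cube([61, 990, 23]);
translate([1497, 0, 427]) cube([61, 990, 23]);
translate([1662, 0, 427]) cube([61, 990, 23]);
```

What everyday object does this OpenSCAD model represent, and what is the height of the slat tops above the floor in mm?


A bed frame. The slat-top height is 450 mm.

Four posts, four rails, and a row of slats — a bed frame. Slats sit on the rails at z = 255 + 172 = 427; with slat thickness 23, the top is 450 mm.


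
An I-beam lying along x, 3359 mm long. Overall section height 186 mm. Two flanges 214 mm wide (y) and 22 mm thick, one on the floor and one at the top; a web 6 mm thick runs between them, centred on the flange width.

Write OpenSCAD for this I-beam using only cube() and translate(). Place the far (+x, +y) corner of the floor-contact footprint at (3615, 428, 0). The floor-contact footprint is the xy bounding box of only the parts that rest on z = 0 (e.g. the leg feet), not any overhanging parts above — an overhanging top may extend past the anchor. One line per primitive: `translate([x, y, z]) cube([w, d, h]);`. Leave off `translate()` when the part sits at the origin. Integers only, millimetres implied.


translate([256, 214, 0]) cube([3359, 214, 22]);
translate([256, 318, 22]) cube([3359, 6, 142]);
translate([256, 214, 164]) cube([3359, 214, 22]);


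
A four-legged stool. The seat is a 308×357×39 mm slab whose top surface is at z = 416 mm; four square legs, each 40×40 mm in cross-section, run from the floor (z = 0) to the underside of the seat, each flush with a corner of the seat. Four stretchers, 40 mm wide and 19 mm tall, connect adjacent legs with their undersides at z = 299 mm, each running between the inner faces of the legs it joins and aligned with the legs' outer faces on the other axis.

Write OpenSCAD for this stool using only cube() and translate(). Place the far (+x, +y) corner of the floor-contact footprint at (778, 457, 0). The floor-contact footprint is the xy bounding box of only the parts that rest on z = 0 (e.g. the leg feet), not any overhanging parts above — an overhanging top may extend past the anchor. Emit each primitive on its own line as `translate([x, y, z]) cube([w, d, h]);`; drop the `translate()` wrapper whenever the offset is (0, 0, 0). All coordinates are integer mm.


translate([470, 100, 377]) cube([308, 357, 39]);
translate([470, 100, 0]) cube([40, 40, 377]);
translate([738, 100, 0]) cube([40, 40, 377]);
translate([470, 417, 0]) cube([40, 40, 377]);
translate([738, 417, 0]) cube([40, 40, 377]);
translate([510, 100, 299]) cube([228, 40, 19]);
translate([510, 417, 299]) cube([228, 40, 19]);
translate([470, 140, 299]) cube([40, 277, 19]);
translate([738, 140, 299]) cube([40, 277, 19]);


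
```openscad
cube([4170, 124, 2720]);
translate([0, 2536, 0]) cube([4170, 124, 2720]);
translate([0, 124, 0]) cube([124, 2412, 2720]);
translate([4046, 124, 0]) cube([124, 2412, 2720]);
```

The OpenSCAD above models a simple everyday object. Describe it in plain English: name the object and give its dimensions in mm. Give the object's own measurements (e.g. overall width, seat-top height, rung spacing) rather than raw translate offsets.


The wall frame of a small rectangular building: four walls, each 2720 mm tall and 124 mm thick, enclosing a footprint 4170 mm (x) by 2660 mm (y) outside-to-outside, with no floor or roof. The front and back walls (the −y and +y sides) span the full width; the two side walls fit between them.


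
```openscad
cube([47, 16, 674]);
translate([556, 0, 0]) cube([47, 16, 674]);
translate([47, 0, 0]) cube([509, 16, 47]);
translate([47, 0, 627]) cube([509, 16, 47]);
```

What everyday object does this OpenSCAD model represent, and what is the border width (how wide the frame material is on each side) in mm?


A picture frame. The border width is 47 mm.

Four thin pieces enclosing a rectangular opening — a picture frame. The two full-height stiles are 674 mm tall; the top rail sits at z = 627 and is 47 mm tall, so the border above the opening is 674 − 627 = 47 mm, matching the stile x-width.


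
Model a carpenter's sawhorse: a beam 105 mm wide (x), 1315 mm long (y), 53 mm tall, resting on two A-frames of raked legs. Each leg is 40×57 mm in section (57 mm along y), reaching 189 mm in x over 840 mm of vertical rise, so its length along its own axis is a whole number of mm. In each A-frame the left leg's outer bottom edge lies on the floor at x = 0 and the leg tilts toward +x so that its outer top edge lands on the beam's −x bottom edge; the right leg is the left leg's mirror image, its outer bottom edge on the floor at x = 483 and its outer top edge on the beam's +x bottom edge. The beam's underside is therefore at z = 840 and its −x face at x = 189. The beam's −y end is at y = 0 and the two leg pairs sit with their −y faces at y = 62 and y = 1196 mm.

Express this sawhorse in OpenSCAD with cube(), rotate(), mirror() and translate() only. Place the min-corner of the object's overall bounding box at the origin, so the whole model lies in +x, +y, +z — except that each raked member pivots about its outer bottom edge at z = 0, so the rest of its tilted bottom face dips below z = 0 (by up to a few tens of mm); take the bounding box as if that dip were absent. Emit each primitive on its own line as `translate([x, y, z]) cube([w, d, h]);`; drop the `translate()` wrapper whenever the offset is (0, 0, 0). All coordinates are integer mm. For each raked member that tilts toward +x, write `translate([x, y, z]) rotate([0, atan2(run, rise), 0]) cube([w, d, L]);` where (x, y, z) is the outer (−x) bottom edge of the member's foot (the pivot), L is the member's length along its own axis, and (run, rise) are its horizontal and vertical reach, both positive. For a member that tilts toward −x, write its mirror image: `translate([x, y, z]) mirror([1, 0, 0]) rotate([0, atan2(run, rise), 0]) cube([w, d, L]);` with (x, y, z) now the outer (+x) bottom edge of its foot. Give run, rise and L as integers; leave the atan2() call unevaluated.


translate([189, 0, 840]) cube([105, 1315, 53]);
translate([0, 62, 0]) rotate([0, atan2(189, 840), 0]) cube([40, 57, 861]);
translate([483, 62, 0]) mirror([1, 0, 0]) rotate([0, atan2(189, 840), 0]) cube([40, 57, 861]);
translate([0, 1196, 0]) rotate([0, atan2(189, 840), 0]) cube([40, 57, 861]);
translate([483, 1196, 0]) mirror([1, 0, 0]) rotate([0, atan2(189, 840), 0]) cube([40, 57, 861]);


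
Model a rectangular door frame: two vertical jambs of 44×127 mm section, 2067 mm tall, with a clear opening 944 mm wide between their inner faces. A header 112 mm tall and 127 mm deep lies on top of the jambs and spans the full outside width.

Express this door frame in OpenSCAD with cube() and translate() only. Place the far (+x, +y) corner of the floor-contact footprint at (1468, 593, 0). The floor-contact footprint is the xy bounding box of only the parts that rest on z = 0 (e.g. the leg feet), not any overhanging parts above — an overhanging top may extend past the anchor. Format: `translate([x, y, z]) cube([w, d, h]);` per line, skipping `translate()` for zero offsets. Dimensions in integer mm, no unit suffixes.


translate([436, 466, 0]) cube([44, 127, 2067]);
translate([1424, 466, 0]) cube([44, 127, 2067]);
translate([436, 466, 2067]) cube([1032, 127, 112]);


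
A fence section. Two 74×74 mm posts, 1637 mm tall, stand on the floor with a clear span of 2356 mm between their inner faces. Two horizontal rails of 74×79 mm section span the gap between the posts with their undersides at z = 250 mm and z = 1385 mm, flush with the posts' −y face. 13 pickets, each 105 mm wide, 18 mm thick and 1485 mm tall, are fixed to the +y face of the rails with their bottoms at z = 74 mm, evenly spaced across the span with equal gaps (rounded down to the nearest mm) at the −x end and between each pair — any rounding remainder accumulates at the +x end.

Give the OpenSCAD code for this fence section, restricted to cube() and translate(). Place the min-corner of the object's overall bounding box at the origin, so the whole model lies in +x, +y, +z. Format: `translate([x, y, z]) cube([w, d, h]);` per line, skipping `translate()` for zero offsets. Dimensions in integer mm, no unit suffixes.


cube([74, 74, 1637]);
translate([2430, 0, 0]) cube([74, 74, 1637]);
translate([74, 0, 250]) cube([2356, 74, 79]);
translate([74, 0, 1385]) cube([2356, 74, 79]);
translate([144, 74, 74]) cube([105, 18, 1485]);
translate([319, 74, 74]) cube([105, 18, 1485]);
translate([494, 74, 74]) cube([105, 18, 1485]);
translate([669, 74, 74]) cube([105, 18, 1485]);
translate([844, 74, 74]) cube([105, 18, 1485]);
translate([1019, 74, 74]) cube([105, 18, 1485]);
translate([1194, 74, 74]) cube([105, 18, 1485]);
translate([1369, 74, 74]) cube([105, 18, 1485]);
translate([1544, 74, 74]) cube([105, 18, 1485]);
translate([1719, 74, 74]) cube([105, 18, 1485]);
translate([1894, 74, 74]) cube([105, 18, 1485]);
translate([2069, 74, 74]) cube([105, 18, 1485]);
translate([2244, 74, 74]) cube([105, 18, 1485]);


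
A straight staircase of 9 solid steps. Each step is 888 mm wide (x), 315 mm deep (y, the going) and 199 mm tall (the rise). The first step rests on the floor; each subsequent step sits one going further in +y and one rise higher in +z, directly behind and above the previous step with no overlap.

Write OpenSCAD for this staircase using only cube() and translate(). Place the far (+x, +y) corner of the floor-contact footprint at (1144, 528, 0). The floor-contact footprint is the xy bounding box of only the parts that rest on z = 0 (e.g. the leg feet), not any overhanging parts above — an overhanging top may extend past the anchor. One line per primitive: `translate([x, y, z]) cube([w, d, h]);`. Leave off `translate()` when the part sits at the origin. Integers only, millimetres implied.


translate([256, 213, 0]) cube([888, 315, 199]);
translate([256, 528, 199]) cube([888, 315, 199]);
translate([256, 843, 398]) cube([888, 315, 199]);
translate([256, 1158, 597]) cube([888, 315, 199]);
translate([256, 1473, 796]) cube([888, 315, 199]);
translate([256, 1788, 995]) cube([888, 315, 199]);
translate([256, 2103, 1194]) cube([888, 315, 199]);
translate([256, 2418, 1393]) cube([888, 315, 199]);
translate([256, 2733, 1592]) cube([888, 315, 199]);


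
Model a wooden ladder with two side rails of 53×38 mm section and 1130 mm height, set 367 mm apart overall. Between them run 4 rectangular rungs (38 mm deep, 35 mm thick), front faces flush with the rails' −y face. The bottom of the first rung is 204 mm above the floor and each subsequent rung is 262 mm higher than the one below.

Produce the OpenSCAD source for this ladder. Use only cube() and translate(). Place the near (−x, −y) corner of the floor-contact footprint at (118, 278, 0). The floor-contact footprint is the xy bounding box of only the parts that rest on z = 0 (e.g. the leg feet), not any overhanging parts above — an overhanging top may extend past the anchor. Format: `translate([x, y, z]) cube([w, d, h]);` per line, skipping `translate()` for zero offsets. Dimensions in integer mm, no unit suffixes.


translate([118, 278, 0]) cube([53, 38, 1130]);
translate([432, 278, 0]) cube([53, 38, 1130]);
translate([171, 278, 204]) cube([261, 38, 35]);
translate([171, 278, 466]) cube([261, 38, 35]);
translate([171, 278, 728]) cube([261, 38, 35]);
translate([171, 278, 990]) cube([261, 38, 35]);


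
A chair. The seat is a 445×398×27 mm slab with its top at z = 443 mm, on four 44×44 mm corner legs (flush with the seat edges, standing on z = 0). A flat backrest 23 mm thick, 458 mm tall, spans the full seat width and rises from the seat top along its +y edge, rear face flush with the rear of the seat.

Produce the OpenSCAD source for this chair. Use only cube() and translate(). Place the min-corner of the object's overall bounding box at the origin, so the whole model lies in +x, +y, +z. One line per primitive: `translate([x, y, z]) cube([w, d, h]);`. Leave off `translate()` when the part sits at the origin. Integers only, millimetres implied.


translate([0, 0, 416]) cube([445, 398, 27]);
cube([44, 44, 416]);
translate([401, 0, 0]) cube([44, 44, 416]);
translate([0, 354, 0]) cube([44, 44, 416]);
translate([401, 354, 0]) cube([44, 44, 416]);
translate([0, 375, 443]) cube([445, 23, 458]);


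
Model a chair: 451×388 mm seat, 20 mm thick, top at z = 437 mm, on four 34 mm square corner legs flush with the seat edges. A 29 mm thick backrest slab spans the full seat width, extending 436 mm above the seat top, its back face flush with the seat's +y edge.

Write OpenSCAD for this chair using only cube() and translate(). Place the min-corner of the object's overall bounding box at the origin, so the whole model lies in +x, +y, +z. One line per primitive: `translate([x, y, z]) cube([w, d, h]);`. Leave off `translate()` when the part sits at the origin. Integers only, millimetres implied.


translate([0, 0, 417]) cube([451, 388, 20]);
cube([34, 34, 417]);
translate([417, 0, 0]) cube([34, 34, 417]);
translate([0, 354, 0]) cube([34, 34, 417]);
translate([417, 354, 0]) cube([34, 34, 417]);
translate([0, 359, 437]) cube([451, 29, 436]);


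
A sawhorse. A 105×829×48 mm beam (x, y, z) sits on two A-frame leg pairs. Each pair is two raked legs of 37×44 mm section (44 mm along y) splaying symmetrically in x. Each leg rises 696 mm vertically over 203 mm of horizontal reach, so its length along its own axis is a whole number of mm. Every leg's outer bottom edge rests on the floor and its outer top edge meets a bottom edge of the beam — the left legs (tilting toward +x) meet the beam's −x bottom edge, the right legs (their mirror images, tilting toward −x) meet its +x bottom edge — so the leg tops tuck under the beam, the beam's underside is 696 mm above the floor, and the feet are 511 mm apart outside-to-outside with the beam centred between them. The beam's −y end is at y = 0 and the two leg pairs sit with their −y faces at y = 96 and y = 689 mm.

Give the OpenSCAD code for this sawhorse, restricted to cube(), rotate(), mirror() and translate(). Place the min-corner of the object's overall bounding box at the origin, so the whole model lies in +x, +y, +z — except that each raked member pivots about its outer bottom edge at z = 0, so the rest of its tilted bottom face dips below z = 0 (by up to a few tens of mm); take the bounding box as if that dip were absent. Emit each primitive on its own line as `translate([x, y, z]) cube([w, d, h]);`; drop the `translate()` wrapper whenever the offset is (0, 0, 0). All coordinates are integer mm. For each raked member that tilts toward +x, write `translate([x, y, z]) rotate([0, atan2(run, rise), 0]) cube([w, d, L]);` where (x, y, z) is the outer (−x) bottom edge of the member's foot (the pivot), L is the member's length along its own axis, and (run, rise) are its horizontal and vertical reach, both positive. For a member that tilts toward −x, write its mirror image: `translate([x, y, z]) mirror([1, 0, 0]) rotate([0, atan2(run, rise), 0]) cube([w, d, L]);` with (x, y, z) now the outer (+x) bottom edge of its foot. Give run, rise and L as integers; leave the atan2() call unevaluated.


translate([203, 0, 696]) cube([105, 829, 48]);
translate([0, 96, 0]) rotate([0, atan2(203, 696), 0]) cube([37, 44, 725]);
translate([511, 96, 0]) mirror([1, 0, 0]) rotate([0, atan2(203, 696), 0]) cube([37, 44, 725]);
translate([0, 689, 0]) rotate([0, atan2(203, 696), 0]) cube([37, 44, 725]);
translate([511, 689, 0]) mirror([1, 0, 0]) rotate([0, atan2(203, 696), 0]) cube([37, 44, 725]);


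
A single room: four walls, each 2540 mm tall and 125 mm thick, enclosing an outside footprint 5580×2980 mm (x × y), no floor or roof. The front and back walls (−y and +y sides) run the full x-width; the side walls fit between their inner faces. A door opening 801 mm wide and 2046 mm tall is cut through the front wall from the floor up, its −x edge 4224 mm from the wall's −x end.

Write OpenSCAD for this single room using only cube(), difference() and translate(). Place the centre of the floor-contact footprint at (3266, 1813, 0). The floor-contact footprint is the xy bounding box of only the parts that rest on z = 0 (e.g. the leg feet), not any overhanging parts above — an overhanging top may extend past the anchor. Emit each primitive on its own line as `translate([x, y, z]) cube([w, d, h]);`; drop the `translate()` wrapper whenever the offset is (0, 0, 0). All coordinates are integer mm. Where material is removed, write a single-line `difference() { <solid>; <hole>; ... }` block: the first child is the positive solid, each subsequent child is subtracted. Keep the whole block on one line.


difference() { translate([476, 323, 0]) cube([5580, 125, 2540]); translate([4700, 323, 0]) cube([801, 125, 2046]); }
translate([476, 3178, 0]) cube([5580, 125, 2540]);
translate([476, 448, 0]) cube([125, 2730, 2540]);
translate([5931, 448, 0]) cube([125, 2730, 2540]);
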